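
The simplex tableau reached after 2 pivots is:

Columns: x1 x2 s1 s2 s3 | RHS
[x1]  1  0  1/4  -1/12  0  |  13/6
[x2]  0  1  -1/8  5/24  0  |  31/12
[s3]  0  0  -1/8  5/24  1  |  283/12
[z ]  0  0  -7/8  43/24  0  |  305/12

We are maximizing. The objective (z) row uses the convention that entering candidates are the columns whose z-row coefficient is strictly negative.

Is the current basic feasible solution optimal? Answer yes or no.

no

Column s1 has objective-row coefficient -7/8, which is negative; an improving pivot exists, so not yet optimal.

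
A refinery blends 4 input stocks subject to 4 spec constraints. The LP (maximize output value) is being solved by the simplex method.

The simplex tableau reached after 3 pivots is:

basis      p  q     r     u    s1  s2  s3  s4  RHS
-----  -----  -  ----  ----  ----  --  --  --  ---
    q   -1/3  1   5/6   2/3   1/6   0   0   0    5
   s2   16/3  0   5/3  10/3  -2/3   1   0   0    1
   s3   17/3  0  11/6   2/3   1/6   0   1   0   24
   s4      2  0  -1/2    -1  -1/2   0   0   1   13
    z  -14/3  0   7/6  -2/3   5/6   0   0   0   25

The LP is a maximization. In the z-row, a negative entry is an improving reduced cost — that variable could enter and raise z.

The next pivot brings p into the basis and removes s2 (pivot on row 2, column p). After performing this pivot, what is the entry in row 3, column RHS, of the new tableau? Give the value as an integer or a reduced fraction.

Pivot element is row 2, column p: 16/3.
Normalize row 2: new (row 2, RHS) = 1/(16/3) = 3/16.
row 3 ← row 3 − (17/3)·(new row 2): 24 − (17/3)·(3/16) = 367/16.

367/16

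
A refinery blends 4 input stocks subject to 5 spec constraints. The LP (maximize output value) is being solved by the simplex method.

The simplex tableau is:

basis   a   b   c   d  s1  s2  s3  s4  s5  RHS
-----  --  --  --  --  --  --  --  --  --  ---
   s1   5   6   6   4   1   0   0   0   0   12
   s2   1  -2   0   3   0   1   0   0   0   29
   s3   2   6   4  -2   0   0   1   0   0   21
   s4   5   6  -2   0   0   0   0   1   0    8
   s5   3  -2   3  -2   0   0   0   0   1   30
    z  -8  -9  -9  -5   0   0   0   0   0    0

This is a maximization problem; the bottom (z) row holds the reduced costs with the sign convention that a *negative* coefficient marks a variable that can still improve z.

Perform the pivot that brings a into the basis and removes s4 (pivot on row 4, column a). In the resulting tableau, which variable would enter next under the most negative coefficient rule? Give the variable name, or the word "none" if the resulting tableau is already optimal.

c

Pivot element 5. New z-row = old z-row − (-8)·(row 4/5).
Updated z-row coefficients: a: 0, b: 3/5, c: -61/5, d: -5, s1: 0, s2: 0, s3: 0, s4: 8/5, s5: 0.
The most negative is -61/5 in column c, so c would enter next.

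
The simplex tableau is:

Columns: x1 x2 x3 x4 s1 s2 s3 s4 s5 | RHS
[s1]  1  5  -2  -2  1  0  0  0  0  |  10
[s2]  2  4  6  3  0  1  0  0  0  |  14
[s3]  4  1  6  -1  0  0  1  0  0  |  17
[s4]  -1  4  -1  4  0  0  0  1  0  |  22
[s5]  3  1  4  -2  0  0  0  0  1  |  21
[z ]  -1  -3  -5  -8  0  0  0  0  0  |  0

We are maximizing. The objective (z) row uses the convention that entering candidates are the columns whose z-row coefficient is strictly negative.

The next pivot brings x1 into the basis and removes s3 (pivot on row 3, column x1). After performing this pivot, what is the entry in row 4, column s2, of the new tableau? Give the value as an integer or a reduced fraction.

Pivot element is row 3, column x1: 4.
Normalize row 3: new (row 3, s2) = 0/4 = 0.
row 4 ← row 4 − (-1)·(new row 3): 0 − (-1)·0 = 0.

0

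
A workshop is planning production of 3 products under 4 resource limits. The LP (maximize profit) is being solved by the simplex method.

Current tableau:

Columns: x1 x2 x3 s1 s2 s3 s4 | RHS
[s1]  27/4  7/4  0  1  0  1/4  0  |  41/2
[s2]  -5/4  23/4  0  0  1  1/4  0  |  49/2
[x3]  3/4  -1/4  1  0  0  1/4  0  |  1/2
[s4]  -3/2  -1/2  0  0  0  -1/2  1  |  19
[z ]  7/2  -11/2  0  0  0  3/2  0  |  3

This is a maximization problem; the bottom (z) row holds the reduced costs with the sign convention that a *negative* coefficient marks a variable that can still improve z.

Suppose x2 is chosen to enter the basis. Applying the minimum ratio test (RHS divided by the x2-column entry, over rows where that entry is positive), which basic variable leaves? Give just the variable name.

Ratios: row 1 (s1): (41/2)/(7/4) = 82/7; row 2 (s2): (49/2)/(23/4) = 98/23; row 3 (x3): entry -1/4 ≤ 0, skip; row 4 (s4): entry -1/2 ≤ 0, skip.
Minimum ratio 98/23 is in the s2 row, so s2 leaves.

s2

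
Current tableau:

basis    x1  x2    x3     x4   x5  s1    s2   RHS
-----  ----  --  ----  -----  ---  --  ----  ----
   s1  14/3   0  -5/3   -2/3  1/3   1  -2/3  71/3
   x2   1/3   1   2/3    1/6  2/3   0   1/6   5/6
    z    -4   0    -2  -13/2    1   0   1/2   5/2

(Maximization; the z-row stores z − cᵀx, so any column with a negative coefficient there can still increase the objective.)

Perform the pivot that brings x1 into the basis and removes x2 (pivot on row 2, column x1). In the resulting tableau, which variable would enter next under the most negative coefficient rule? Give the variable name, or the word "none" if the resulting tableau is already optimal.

x4

Pivot element 1/3. New z-row = old z-row − (-4)·(row 2/(1/3)).
Updated z-row coefficients: x1: 0, x2: 12, x3: 6, x4: -9/2, x5: 9, s1: 0, s2: 5/2.
The most negative is -9/2 in column x4, so x4 would enter next.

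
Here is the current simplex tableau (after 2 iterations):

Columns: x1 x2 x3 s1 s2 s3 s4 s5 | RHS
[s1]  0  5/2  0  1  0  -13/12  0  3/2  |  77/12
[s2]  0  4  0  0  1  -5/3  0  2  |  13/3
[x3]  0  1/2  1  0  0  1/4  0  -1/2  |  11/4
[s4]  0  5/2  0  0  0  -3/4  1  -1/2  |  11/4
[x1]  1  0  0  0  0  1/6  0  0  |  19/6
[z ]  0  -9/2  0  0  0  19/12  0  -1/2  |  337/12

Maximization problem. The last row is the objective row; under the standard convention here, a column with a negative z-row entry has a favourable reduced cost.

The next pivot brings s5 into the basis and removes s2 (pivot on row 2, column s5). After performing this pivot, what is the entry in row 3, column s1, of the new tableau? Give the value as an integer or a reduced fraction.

0

Pivot element is row 2, column s5: 2.
Normalize row 2: new (row 2, s1) = 0/2 = 0.
row 3 ← row 3 − (-1/2)·(new row 2): 0 − (-1/2)·0 = 0.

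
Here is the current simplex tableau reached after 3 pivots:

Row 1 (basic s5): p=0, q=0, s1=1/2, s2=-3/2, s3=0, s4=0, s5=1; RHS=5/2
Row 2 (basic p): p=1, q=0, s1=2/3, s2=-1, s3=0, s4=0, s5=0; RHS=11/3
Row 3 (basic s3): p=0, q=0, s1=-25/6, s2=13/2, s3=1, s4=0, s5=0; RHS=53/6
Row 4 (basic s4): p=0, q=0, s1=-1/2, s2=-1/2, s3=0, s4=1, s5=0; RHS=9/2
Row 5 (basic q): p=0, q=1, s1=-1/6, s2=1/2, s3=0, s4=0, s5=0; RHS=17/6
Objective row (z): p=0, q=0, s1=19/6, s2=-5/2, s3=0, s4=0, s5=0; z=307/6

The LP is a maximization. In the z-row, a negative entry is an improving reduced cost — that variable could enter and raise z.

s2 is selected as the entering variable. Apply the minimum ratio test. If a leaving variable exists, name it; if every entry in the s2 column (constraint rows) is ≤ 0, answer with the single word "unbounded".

s3

Ratios: row 1 (s5): entry -3/2 ≤ 0, skip; row 2 (p): entry -1 ≤ 0, skip; row 3 (s3): (53/6)/(13/2) = 53/39; row 4 (s4): entry -1/2 ≤ 0, skip; row 5 (q): (17/6)/(1/2) = 17/3.
Minimum ratio is in the s3 row, so s3 leaves.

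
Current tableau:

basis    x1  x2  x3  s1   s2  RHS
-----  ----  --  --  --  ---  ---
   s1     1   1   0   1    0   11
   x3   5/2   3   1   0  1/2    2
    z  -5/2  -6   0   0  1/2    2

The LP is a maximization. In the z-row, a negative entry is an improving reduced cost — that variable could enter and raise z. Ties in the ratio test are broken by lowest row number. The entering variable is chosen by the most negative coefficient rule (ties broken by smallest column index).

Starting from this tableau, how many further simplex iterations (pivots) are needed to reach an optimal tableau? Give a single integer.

pivot: x2 in, x3 out → z = 6
No improving column remains; optimal.

1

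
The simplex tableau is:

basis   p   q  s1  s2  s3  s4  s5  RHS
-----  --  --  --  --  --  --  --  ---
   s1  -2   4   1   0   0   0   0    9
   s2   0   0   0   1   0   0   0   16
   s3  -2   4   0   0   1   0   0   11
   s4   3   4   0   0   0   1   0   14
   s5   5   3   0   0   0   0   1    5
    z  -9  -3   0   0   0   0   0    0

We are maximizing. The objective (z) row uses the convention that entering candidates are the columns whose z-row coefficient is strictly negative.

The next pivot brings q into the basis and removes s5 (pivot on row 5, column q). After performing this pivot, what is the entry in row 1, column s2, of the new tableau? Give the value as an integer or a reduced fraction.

0

Pivot element is row 5, column q: 3.
Normalize row 5: new (row 5, s2) = 0/3 = 0.
row 1 ← row 1 − 4·(new row 5): 0 − 4·0 = 0.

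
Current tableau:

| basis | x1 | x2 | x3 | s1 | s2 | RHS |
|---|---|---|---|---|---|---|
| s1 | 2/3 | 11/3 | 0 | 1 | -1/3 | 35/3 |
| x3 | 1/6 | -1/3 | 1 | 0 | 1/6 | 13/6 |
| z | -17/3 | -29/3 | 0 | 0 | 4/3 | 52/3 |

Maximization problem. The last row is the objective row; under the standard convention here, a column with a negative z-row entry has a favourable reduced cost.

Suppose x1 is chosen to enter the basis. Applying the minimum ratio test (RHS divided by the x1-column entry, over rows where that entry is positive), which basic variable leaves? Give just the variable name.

Ratios: row 1 (s1): (35/3)/(2/3) = 35/2; row 2 (x3): (13/6)/(1/6) = 13.
Minimum ratio 13 is in the x3 row, so x3 leaves.

x3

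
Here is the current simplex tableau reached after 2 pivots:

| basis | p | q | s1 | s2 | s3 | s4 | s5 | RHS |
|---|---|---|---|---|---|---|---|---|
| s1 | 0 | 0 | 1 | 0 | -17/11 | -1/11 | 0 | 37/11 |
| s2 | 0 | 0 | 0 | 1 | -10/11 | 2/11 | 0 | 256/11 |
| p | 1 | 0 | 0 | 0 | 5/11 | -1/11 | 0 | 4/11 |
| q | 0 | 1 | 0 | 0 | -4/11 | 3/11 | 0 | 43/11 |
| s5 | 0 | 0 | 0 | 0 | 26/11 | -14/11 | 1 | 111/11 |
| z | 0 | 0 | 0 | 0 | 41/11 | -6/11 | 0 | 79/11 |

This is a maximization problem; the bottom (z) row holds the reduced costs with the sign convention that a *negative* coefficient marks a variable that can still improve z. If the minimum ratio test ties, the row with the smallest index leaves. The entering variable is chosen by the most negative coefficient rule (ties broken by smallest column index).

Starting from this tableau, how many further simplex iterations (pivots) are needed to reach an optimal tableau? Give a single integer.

pivot: s4 in, q out → z = 15
No improving column remains; optimal.

1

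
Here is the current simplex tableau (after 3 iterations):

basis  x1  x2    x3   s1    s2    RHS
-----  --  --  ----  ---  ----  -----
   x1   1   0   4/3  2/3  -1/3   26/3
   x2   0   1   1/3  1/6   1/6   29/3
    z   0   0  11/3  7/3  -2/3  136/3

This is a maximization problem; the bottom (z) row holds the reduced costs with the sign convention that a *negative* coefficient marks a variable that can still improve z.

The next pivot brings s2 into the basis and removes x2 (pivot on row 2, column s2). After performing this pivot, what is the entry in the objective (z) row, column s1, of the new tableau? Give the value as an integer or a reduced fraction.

3

Pivot element is row 2, column s2: 1/6.
Normalize row 2: new (row 2, s1) = (1/6)/(1/6) = 1.
z-row ← z-row − (-2/3)·(new row 2): 7/3 − (-2/3)·1 = 3.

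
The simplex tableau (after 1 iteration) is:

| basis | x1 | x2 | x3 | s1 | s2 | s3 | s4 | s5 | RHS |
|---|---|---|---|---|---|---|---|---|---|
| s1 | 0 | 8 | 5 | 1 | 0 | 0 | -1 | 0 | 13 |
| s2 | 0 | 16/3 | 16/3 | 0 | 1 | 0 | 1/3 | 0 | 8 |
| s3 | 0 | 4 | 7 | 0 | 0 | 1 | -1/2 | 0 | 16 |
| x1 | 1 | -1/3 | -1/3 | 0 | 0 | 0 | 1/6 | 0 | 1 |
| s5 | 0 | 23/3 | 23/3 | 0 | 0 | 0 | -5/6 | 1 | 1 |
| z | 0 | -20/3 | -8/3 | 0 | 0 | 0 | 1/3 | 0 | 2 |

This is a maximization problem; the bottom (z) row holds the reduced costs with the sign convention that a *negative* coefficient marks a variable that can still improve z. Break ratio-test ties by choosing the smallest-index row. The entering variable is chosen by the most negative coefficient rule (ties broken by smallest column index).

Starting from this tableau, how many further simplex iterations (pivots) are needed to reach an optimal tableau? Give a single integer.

pivot: x2 in, s5 out → z = 66/23
pivot: s4 in, s2 out → z = 6
No improving column remains; optimal.

2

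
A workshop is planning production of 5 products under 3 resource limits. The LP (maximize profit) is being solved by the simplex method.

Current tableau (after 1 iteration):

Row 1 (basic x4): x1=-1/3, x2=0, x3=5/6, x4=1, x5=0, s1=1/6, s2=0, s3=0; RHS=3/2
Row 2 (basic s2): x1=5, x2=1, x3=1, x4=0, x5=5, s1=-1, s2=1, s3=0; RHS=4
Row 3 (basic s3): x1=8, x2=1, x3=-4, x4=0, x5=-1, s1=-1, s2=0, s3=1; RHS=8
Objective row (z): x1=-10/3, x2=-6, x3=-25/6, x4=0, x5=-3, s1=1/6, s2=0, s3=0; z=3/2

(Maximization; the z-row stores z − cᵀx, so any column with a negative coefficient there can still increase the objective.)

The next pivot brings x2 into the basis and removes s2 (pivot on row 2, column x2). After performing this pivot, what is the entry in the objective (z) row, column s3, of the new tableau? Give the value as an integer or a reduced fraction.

0

Pivot element is row 2, column x2: 1.
Normalize row 2: new (row 2, s3) = 0/1 = 0.
z-row ← z-row − (-6)·(new row 2): 0 − (-6)·0 = 0.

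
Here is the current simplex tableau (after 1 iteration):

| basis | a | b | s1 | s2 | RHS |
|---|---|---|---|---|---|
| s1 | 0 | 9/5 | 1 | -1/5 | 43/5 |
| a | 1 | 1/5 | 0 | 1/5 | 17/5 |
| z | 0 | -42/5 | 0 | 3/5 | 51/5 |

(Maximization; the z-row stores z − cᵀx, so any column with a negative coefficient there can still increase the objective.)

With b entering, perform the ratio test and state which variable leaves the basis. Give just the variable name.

s1

Ratios: row 1 (s1): (43/5)/(9/5) = 43/9; row 2 (a): (17/5)/(1/5) = 17.
Minimum ratio 43/9 is in the s1 row, so s1 leaves.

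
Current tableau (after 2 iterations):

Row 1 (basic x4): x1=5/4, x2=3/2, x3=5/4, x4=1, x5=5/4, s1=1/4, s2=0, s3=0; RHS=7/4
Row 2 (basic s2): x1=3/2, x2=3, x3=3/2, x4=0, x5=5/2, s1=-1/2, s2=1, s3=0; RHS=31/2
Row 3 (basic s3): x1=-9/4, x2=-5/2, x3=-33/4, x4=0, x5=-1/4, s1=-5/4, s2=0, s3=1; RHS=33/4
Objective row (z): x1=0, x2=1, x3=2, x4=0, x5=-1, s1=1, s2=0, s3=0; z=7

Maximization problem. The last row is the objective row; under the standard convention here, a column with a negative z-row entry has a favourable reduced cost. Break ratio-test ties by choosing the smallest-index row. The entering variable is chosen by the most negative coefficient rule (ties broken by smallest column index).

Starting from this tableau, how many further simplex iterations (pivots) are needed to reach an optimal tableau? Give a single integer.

1

pivot: x5 in, x4 out → z = 42/5
No improving column remains; optimal.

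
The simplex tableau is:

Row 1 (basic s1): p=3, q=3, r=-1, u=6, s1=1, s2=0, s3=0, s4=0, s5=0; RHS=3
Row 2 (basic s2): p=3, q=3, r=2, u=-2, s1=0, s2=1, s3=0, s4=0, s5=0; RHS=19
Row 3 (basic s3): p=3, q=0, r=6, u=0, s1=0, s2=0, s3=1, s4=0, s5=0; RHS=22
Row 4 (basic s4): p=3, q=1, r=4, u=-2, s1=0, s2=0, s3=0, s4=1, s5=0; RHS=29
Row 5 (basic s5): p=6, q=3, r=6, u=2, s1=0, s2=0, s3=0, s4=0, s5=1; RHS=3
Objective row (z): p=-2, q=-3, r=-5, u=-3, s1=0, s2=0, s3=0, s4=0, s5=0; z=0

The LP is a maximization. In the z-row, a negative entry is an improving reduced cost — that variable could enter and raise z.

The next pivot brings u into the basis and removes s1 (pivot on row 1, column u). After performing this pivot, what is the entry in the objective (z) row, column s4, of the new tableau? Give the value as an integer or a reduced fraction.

Pivot element is row 1, column u: 6.
Normalize row 1: new (row 1, s4) = 0/6 = 0.
z-row ← z-row − (-3)·(new row 1): 0 − (-3)·0 = 0.

0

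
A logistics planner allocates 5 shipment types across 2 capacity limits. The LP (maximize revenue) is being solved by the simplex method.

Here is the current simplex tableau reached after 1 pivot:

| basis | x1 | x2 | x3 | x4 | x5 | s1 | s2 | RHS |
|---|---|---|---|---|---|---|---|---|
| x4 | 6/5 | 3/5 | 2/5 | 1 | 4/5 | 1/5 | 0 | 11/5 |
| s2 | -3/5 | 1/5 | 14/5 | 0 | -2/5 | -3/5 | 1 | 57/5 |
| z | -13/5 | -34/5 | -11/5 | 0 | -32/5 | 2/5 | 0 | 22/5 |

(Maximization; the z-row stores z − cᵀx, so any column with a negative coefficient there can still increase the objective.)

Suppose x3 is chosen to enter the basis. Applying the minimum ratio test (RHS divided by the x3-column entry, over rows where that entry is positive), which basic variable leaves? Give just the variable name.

s2

Ratios: row 1 (x4): (11/5)/(2/5) = 11/2; row 2 (s2): (57/5)/(14/5) = 57/14.
Minimum ratio 57/14 is in the s2 row, so s2 leaves.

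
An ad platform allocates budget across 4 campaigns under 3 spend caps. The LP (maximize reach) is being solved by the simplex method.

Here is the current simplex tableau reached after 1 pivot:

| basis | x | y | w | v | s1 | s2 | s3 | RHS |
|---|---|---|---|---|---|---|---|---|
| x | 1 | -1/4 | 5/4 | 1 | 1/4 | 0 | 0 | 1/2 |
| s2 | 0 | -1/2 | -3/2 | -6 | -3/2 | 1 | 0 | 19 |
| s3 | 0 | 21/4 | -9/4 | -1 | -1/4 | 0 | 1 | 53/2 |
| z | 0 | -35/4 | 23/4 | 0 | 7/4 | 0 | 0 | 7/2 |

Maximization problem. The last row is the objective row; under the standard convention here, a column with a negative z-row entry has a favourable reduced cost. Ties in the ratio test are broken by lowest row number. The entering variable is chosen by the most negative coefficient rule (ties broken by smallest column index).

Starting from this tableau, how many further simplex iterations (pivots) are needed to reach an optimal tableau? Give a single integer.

pivot: y in, s3 out → z = 143/3
pivot: v in, x out → z = 203/4
No improving column remains; optimal.

2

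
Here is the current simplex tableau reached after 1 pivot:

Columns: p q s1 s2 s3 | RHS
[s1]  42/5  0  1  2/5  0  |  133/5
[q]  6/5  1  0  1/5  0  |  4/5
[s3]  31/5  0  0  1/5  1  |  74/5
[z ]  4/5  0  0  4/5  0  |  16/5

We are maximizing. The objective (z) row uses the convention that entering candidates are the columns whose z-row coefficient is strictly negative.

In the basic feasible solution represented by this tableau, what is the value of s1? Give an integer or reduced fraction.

s1 is basic (row 1); its value is the RHS of that row: 133/5.

133/5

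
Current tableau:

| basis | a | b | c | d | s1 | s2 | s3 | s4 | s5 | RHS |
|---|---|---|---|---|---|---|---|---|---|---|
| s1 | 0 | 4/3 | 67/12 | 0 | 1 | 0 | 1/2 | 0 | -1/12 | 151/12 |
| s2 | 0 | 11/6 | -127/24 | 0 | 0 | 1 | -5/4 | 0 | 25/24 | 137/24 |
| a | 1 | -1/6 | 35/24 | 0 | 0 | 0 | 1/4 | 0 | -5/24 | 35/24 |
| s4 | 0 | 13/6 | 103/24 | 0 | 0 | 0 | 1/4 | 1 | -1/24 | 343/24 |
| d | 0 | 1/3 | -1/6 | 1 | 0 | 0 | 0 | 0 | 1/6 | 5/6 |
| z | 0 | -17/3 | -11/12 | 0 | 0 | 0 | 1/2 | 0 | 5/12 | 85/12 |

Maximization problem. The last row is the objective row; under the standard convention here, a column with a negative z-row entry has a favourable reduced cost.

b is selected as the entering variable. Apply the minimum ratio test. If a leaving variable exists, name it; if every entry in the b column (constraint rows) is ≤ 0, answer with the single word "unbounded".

d

Ratios: row 1 (s1): (151/12)/(4/3) = 151/16; row 2 (s2): (137/24)/(11/6) = 137/44; row 3 (a): entry -1/6 ≤ 0, skip; row 4 (s4): (343/24)/(13/6) = 343/52; row 5 (d): (5/6)/(1/3) = 5/2.
Minimum ratio is in the d row, so d leaves.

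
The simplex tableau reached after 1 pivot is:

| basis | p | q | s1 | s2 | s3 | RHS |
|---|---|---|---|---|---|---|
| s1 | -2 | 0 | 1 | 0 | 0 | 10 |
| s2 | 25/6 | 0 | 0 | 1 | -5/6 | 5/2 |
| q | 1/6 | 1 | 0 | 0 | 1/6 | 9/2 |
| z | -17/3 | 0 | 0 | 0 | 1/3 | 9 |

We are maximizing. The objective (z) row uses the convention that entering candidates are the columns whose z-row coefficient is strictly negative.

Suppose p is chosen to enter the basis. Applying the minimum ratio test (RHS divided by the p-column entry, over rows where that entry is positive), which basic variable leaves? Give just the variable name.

Ratios: row 1 (s1): entry -2 ≤ 0, skip; row 2 (s2): (5/2)/(25/6) = 3/5; row 3 (q): (9/2)/(1/6) = 27.
Minimum ratio 3/5 is in the s2 row, so s2 leaves.

s2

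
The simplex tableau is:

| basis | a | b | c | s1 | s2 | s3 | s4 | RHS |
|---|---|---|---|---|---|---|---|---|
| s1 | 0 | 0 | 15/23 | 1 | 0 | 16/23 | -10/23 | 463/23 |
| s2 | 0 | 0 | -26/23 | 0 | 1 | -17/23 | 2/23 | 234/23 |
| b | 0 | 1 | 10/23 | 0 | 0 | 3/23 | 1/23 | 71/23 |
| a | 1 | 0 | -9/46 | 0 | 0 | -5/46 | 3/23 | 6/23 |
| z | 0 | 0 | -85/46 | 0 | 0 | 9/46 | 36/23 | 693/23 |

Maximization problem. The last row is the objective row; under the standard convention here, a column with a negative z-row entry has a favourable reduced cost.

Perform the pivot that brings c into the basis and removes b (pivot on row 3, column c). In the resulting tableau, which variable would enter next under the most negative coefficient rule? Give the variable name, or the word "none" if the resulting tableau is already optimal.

Pivot element 10/23. New z-row = old z-row − (-85/46)·(row 3/(10/23)).
Updated z-row coefficients: a: 0, b: 17/4, c: 0, s1: 0, s2: 0, s3: 3/4, s4: 7/4.
No coefficient is strictly negative; the tableau after this pivot is optimal.

none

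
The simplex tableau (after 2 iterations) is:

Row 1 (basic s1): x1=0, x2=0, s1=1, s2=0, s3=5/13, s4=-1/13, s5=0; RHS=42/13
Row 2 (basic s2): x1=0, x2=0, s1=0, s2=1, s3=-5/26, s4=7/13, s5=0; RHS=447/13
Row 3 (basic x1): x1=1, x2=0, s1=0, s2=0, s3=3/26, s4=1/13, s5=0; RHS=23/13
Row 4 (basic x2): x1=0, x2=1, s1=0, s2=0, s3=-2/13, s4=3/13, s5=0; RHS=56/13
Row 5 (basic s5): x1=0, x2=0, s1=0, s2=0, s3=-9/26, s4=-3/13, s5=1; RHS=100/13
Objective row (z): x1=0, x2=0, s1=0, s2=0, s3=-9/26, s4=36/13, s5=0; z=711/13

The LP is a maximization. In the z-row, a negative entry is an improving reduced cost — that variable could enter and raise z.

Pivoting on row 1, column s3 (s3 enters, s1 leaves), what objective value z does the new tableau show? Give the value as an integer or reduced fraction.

Minimum ratio for s3: (42/13)/(5/13) = 42/5.
z changes by −(z-row coeff of s3)·ratio = −(-9/26)·(42/5) = 189/65.
New z = 711/13 + (189/65) = 288/5.

288/5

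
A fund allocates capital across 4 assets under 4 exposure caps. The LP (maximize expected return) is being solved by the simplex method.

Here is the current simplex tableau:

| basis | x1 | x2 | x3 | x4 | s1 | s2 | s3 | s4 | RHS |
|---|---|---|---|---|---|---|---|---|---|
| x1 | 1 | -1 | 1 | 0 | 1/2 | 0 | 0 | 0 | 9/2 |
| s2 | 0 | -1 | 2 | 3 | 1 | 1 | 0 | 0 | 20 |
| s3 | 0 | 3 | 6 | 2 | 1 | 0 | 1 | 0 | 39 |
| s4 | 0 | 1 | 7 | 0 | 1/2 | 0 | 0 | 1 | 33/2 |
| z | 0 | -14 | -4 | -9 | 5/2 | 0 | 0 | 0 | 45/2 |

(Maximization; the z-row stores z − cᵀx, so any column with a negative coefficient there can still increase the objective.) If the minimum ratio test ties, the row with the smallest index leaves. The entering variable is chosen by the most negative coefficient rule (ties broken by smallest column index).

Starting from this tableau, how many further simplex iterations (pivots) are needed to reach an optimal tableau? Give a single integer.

pivot: x2 in, s3 out → z = 409/2
No improving column remains; optimal.

1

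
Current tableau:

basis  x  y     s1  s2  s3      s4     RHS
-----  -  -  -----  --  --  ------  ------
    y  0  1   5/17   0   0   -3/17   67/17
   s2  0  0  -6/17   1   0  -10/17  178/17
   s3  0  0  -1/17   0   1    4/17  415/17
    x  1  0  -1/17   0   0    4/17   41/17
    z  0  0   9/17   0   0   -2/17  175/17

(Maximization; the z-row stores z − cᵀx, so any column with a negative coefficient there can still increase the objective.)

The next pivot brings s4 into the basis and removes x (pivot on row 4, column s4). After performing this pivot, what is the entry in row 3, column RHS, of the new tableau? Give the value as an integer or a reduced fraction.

Pivot element is row 4, column s4: 4/17.
Normalize row 4: new (row 4, RHS) = (41/17)/(4/17) = 41/4.
row 3 ← row 3 − (4/17)·(new row 4): 415/17 − (4/17)·(41/4) = 22.

22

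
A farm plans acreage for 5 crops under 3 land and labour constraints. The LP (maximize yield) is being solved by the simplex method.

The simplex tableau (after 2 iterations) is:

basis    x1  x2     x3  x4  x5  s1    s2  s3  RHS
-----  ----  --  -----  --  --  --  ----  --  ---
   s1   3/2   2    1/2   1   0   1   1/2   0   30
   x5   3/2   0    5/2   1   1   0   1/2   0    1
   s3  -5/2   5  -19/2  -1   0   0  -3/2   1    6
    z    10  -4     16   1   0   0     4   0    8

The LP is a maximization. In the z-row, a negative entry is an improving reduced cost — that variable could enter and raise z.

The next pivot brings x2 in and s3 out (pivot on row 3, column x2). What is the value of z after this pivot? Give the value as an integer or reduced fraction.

64/5

Minimum ratio for x2: 6/5 = 6/5.
z changes by −(z-row coeff of x2)·ratio = −(-4)·(6/5) = 24/5.
New z = 8 + (24/5) = 64/5.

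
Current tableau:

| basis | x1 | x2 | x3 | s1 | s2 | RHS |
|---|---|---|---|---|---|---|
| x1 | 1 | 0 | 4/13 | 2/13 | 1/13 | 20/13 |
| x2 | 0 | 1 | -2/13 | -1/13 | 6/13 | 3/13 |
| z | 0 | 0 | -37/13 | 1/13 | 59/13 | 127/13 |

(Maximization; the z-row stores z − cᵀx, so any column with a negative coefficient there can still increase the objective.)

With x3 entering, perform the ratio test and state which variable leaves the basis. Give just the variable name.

Ratios: row 1 (x1): (20/13)/(4/13) = 5; row 2 (x2): entry -2/13 ≤ 0, skip.
Minimum ratio 5 is in the x1 row, so x1 leaves.

x1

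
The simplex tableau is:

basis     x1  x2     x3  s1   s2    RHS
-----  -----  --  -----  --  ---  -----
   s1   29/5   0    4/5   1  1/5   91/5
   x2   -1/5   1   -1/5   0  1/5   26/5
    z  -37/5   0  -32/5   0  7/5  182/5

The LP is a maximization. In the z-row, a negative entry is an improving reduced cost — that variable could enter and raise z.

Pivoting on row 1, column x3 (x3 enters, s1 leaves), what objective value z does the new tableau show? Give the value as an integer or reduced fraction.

182

Minimum ratio for x3: (91/5)/(4/5) = 91/4.
z changes by −(z-row coeff of x3)·ratio = −(-32/5)·(91/4) = 728/5.
New z = 182/5 + (728/5) = 182.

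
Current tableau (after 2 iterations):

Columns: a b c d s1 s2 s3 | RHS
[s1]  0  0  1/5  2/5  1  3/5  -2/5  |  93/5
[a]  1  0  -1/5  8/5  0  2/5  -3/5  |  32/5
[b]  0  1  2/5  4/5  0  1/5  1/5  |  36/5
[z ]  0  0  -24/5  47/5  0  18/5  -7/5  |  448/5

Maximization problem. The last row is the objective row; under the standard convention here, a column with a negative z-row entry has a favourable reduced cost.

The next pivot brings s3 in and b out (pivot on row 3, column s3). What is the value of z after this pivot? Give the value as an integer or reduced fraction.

140

Minimum ratio for s3: (36/5)/(1/5) = 36.
z changes by −(z-row coeff of s3)·ratio = −(-7/5)·36 = 252/5.
New z = 448/5 + (252/5) = 140.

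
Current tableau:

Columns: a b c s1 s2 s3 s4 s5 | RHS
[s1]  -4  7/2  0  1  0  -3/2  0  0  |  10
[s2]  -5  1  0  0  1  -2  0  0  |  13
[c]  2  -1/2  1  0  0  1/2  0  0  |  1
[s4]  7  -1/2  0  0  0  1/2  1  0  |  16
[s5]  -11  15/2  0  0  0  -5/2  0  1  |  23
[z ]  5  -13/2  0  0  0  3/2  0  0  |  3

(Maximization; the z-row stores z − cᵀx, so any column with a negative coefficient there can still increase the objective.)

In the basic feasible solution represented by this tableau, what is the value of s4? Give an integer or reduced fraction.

16

s4 is basic (row 4); its value is the RHS of that row: 16.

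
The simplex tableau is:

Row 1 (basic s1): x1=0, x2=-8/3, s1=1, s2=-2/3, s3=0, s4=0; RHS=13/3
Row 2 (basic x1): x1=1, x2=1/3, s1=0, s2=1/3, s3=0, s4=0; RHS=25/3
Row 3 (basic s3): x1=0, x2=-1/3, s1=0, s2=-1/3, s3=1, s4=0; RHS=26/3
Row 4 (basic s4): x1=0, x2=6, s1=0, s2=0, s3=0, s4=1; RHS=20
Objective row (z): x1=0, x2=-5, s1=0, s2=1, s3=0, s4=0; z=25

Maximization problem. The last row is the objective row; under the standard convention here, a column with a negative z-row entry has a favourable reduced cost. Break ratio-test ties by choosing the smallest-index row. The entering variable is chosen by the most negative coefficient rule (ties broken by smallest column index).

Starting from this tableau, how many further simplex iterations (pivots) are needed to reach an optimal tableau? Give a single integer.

1

pivot: x2 in, s4 out → z = 125/3
No improving column remains; optimal.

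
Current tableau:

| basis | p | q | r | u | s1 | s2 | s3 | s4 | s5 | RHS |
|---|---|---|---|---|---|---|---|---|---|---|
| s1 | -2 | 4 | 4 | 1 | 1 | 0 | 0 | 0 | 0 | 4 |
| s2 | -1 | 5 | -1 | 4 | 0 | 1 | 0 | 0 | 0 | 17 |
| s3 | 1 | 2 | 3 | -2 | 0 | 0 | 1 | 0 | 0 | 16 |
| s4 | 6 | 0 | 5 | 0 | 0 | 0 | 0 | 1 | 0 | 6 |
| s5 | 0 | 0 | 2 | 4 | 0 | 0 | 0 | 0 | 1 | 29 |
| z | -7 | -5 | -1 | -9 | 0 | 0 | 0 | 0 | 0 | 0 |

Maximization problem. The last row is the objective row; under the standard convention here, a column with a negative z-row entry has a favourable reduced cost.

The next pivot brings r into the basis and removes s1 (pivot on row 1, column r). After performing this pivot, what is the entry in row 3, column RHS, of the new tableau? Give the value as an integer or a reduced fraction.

Pivot element is row 1, column r: 4.
Normalize row 1: new (row 1, RHS) = 4/4 = 1.
row 3 ← row 3 − 3·(new row 1): 16 − 3·1 = 13.

13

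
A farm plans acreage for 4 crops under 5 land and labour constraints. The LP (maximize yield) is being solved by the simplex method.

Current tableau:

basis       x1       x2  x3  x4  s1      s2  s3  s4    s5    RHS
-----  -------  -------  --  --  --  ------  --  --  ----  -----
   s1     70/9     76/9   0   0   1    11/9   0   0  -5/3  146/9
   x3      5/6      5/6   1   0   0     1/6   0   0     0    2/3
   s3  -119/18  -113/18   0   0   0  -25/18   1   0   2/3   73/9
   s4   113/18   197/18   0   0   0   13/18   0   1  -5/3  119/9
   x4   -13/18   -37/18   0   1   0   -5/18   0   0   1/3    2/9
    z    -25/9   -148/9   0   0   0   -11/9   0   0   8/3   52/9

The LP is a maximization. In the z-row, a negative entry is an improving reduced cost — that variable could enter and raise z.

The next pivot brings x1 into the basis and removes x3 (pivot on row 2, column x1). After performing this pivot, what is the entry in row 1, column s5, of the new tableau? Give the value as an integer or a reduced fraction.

-5/3

Pivot element is row 2, column x1: 5/6.
Normalize row 2: new (row 2, s5) = 0/(5/6) = 0.
row 1 ← row 1 − (70/9)·(new row 2): -5/3 − (70/9)·0 = -5/3.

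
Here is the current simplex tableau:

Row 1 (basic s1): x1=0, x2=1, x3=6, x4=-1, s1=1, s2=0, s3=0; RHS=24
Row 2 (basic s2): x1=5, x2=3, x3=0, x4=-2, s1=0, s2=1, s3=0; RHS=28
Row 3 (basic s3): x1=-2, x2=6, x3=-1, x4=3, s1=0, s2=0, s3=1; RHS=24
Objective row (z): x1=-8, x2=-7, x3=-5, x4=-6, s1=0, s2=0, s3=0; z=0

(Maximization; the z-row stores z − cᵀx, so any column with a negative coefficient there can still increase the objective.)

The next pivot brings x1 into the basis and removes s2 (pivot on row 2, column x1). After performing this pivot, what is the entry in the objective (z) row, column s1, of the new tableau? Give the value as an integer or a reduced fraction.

0

Pivot element is row 2, column x1: 5.
Normalize row 2: new (row 2, s1) = 0/5 = 0.
z-row ← z-row − (-8)·(new row 2): 0 − (-8)·0 = 0.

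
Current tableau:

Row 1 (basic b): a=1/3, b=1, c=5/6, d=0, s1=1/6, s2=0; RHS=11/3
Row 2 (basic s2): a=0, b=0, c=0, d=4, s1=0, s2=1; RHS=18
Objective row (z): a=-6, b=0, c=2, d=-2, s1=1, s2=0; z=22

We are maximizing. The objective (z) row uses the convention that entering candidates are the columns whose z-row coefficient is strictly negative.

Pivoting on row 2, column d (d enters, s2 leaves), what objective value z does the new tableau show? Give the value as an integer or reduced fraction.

Minimum ratio for d: 18/4 = 9/2.
z changes by −(z-row coeff of d)·ratio = −(-2)·(9/2) = 9.
New z = 22 + 9 = 31.

31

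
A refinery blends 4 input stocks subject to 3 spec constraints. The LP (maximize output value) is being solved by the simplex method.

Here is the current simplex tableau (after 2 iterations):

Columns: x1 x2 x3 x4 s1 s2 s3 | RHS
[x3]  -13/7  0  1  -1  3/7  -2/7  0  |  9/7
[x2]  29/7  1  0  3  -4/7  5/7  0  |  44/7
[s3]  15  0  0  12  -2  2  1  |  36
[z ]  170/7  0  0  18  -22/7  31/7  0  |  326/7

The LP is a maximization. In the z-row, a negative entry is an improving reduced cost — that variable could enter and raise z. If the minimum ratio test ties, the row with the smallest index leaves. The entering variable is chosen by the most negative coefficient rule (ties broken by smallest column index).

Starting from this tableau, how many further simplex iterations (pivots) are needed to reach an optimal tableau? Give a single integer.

pivot: s1 in, x3 out → z = 56
No improving column remains; optimal.

1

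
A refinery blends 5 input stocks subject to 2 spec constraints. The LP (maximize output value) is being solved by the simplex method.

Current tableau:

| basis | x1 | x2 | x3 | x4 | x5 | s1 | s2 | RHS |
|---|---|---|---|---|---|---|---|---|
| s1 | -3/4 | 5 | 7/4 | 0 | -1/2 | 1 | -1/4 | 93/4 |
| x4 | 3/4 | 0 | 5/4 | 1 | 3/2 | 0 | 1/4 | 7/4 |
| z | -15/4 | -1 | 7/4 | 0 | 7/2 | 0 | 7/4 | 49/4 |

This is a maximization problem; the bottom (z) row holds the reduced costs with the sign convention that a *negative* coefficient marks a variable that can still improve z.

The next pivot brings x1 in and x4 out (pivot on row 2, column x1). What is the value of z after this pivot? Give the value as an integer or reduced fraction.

21

Minimum ratio for x1: (7/4)/(3/4) = 7/3.
z changes by −(z-row coeff of x1)·ratio = −(-15/4)·(7/3) = 35/4.
New z = 49/4 + (35/4) = 21.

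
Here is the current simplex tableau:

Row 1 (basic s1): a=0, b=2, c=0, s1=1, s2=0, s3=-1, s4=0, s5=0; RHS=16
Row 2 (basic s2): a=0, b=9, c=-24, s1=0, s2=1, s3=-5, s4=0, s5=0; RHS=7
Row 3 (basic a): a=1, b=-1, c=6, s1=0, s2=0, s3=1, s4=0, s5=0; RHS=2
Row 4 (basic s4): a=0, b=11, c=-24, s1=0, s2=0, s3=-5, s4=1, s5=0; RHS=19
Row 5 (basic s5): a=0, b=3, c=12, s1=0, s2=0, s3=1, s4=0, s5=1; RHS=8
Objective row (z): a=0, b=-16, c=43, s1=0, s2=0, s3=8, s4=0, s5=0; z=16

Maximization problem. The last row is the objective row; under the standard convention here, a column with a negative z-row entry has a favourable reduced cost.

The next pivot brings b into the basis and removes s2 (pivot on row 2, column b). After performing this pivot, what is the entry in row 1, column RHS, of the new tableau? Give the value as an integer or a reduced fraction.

130/9

Pivot element is row 2, column b: 9.
Normalize row 2: new (row 2, RHS) = 7/9 = 7/9.
row 1 ← row 1 − 2·(new row 2): 16 − 2·(7/9) = 130/9.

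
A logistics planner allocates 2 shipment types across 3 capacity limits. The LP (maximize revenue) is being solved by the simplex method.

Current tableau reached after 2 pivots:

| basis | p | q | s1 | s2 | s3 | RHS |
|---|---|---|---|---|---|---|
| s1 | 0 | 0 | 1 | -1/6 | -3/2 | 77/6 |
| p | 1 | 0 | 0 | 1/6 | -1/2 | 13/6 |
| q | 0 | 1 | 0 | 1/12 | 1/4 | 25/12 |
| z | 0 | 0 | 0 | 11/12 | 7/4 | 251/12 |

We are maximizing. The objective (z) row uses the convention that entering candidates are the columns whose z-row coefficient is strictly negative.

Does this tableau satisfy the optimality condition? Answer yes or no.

yes

No objective-row coefficient is strictly negative, so no entering variable exists; the tableau is optimal.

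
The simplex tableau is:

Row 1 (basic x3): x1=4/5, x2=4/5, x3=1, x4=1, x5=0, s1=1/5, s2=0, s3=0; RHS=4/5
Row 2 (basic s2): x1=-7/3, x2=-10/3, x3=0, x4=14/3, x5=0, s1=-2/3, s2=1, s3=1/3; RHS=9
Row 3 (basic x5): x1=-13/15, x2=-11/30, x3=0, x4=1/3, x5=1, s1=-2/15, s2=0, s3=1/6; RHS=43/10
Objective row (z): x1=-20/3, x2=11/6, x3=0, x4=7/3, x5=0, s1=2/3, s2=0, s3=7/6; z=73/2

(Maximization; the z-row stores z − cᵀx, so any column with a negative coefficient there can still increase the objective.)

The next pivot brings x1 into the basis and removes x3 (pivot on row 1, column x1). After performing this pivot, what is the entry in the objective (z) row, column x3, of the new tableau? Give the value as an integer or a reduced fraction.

25/3

Pivot element is row 1, column x1: 4/5.
Normalize row 1: new (row 1, x3) = 1/(4/5) = 5/4.
z-row ← z-row − (-20/3)·(new row 1): 0 − (-20/3)·(5/4) = 25/3.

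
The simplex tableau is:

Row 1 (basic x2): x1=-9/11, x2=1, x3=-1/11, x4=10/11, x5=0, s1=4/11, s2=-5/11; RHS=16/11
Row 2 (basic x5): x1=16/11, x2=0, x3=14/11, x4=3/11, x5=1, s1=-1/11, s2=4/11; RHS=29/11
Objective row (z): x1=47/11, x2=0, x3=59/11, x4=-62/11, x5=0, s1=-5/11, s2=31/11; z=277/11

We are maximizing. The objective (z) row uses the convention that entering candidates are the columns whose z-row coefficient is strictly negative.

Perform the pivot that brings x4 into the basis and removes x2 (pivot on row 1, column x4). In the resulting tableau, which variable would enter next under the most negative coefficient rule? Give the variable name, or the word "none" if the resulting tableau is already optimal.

x1

Pivot element 10/11. New z-row = old z-row − (-62/11)·(row 1/(10/11)).
Updated z-row coefficients: x1: -4/5, x2: 31/5, x3: 24/5, x4: 0, x5: 0, s1: 9/5, s2: 0.
The most negative is -4/5 in column x1, so x1 would enter next.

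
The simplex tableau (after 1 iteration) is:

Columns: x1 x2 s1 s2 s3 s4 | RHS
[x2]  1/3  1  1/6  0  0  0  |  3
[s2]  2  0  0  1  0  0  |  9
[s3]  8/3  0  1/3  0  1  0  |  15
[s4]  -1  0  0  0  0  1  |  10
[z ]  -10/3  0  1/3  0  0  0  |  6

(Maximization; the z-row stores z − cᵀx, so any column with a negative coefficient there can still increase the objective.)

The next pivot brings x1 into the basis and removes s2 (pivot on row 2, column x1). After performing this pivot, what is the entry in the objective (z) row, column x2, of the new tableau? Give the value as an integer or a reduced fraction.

Pivot element is row 2, column x1: 2.
Normalize row 2: new (row 2, x2) = 0/2 = 0.
z-row ← z-row − (-10/3)·(new row 2): 0 − (-10/3)·0 = 0.

0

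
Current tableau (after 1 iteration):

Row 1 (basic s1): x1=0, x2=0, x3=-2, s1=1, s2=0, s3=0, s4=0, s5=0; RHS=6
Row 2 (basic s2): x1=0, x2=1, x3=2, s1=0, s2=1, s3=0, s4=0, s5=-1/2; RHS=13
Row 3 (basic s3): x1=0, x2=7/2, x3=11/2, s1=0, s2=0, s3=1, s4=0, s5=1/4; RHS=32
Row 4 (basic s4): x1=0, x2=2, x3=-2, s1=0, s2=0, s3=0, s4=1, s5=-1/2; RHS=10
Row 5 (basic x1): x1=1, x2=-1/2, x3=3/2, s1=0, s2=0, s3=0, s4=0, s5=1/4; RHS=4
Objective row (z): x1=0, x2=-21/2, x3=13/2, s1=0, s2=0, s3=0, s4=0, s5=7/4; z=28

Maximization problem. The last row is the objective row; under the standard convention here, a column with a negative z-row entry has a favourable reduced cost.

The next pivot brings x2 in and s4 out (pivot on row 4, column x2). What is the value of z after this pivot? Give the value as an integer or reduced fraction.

161/2

Minimum ratio for x2: 10/2 = 5.
z changes by −(z-row coeff of x2)·ratio = −(-21/2)·5 = 105/2.
New z = 28 + (105/2) = 161/2.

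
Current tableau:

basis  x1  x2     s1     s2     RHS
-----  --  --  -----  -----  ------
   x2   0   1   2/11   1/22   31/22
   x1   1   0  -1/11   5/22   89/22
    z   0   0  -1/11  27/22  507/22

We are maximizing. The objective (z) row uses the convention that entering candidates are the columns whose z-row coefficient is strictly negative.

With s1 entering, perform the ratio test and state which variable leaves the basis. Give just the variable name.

Ratios: row 1 (x2): (31/22)/(2/11) = 31/4; row 2 (x1): entry -1/11 ≤ 0, skip.
Minimum ratio 31/4 is in the x2 row, so x2 leaves.

x2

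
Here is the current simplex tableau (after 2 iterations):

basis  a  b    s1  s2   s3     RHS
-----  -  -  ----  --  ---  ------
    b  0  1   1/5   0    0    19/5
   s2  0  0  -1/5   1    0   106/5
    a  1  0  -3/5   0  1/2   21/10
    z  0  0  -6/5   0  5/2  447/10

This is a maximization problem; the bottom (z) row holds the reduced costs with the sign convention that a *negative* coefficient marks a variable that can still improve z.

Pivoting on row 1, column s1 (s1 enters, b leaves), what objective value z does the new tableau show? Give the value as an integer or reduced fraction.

135/2

Minimum ratio for s1: (19/5)/(1/5) = 19.
z changes by −(z-row coeff of s1)·ratio = −(-6/5)·19 = 114/5.
New z = 447/10 + (114/5) = 135/2.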